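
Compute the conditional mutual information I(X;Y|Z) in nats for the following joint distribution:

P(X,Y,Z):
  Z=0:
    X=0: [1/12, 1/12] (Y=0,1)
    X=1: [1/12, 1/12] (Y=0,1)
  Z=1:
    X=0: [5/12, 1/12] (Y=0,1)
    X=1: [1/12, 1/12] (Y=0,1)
0.0341 nats

Conditional mutual information: I(X;Y|Z) = H(X|Z) + H(Y|Z) - H(X,Y|Z)

H(Z) = 0.6365
H(X,Z) = 1.2425 → H(X|Z) = 0.6059
H(Y,Z) = 1.2425 → H(Y|Z) = 0.6059
H(X,Y,Z) = 1.8143 → H(X,Y|Z) = 1.1778

I(X;Y|Z) = 0.6059 + 0.6059 - 1.1778 = 0.0341 nats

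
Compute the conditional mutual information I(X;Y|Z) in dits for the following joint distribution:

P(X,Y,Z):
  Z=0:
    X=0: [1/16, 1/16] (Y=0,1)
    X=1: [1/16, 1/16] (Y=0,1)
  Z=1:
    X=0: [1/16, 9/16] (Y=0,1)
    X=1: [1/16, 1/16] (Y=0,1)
0.0209 dits

Conditional mutual information: I(X;Y|Z) = H(X|Z) + H(Y|Z) - H(X,Y|Z)

H(Z) = 0.2442
H(X,Z) = 0.4662 → H(X|Z) = 0.2220
H(Y,Z) = 0.4662 → H(Y|Z) = 0.2220
H(X,Y,Z) = 0.6674 → H(X,Y|Z) = 0.4231

I(X;Y|Z) = 0.2220 + 0.2220 - 0.4231 = 0.0209 dits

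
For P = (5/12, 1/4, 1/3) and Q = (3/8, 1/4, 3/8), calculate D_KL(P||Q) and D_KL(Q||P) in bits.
D_KL(P||Q) = 0.0067, D_KL(Q||P) = 0.0067

KL divergence is not symmetric: D_KL(P||Q) ≠ D_KL(Q||P) in general.

D_KL(P||Q) = 0.0067 bits
D_KL(Q||P) = 0.0067 bits

In this case they happen to be equal (to 4 decimal places).

This asymmetry is why KL divergence is not a true distance metric.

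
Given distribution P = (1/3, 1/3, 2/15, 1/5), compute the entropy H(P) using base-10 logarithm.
0.5745 dits

Shannon entropy is H(X) = -Σ p(x) log p(x).

For P = (1/3, 1/3, 2/15, 1/5):
H = -1/3 × log_10(1/3) -1/3 × log_10(1/3) -2/15 × log_10(2/15) -1/5 × log_10(1/5)
H = 0.5745 dits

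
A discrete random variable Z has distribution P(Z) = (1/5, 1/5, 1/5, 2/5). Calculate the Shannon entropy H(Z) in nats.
1.3322 nats

Shannon entropy is H(X) = -Σ p(x) log p(x).

For P = (1/5, 1/5, 1/5, 2/5):
H = -1/5 × log_e(1/5) -1/5 × log_e(1/5) -1/5 × log_e(1/5) -2/5 × log_e(2/5)
H = 1.3322 nats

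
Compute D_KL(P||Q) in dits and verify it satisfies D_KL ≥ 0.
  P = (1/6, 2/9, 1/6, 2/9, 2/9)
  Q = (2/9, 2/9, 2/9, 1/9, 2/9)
0.0252 dits

KL divergence satisfies the Gibbs inequality: D_KL(P||Q) ≥ 0 for all distributions P, Q.

D_KL(P||Q) = Σ p(x) log(p(x)/q(x))
Term by term:
  x=0: 1/6 × log_10[(1/6)/(2/9)] = -0.0208
  x=1: 2/9 × log_10[(2/9)/(2/9)] = 0.0000
  x=2: 1/6 × log_10[(1/6)/(2/9)] = -0.0208
  x=3: 2/9 × log_10[(2/9)/(1/9)] = 0.0669
  x=4: 2/9 × log_10[(2/9)/(2/9)] = 0.0000
D_KL(P||Q) = 0.0252 dits

D_KL(P||Q) = 0.0252 ≥ 0 ✓

This non-negativity is a fundamental property: relative entropy cannot be negative because it measures how different Q is from P.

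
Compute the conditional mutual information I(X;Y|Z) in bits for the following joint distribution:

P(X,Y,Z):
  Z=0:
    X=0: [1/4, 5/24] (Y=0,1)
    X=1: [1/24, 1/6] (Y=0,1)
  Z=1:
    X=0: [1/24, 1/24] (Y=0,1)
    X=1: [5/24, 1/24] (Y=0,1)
0.0777 bits

Conditional mutual information: I(X;Y|Z) = H(X|Z) + H(Y|Z) - H(X,Y|Z)

H(Z) = 0.9183
H(X,Z) = 1.7861 → H(X|Z) = 0.8678
H(Y,Z) = 1.8479 → H(Y|Z) = 0.9296
H(X,Y,Z) = 2.6379 → H(X,Y|Z) = 1.7196

I(X;Y|Z) = 0.8678 + 0.9296 - 1.7196 = 0.0777 bits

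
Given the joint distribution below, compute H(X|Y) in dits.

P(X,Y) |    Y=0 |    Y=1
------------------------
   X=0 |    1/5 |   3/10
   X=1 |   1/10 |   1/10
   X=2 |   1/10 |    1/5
0.4442 dits

Using the chain rule: H(X|Y) = H(X,Y) - H(Y)

First, compute H(X,Y) = 0.7365 dits

Marginal P(Y) = (2/5, 3/5)
H(Y) = 0.2923 dits

H(X|Y) = H(X,Y) - H(Y) = 0.7365 - 0.2923 = 0.4442 dits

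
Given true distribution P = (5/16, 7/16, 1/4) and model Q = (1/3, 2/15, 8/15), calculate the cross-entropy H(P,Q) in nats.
1.3820 nats

Cross-entropy: H(P,Q) = -Σ p(x) log q(x)

Alternatively: H(P,Q) = H(P) + D_KL(P||Q)
H(P) = 1.0717 nats
D_KL(P||Q) = 0.3103 nats

H(P,Q) = 1.0717 + 0.3103 = 1.3820 nats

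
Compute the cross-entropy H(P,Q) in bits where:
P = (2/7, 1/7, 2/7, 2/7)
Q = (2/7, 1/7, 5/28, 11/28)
2.0127 bits

Cross-entropy: H(P,Q) = -Σ p(x) log q(x)

Alternatively: H(P,Q) = H(P) + D_KL(P||Q)
H(P) = 1.9502 bits
D_KL(P||Q) = 0.0625 bits

H(P,Q) = 1.9502 + 0.0625 = 2.0127 bits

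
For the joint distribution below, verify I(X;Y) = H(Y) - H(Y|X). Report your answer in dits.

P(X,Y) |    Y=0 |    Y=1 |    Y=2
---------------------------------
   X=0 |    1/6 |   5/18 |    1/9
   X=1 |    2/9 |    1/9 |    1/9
I(X;Y) = 0.0151 dits

Mutual information has multiple equivalent forms:
- I(X;Y) = H(X) - H(X|Y)
- I(X;Y) = H(Y) - H(Y|X)
- I(X;Y) = H(X) + H(Y) - H(X,Y)

Computing all quantities:
H(X) = 0.2983, H(Y) = 0.4642, H(X,Y) = 0.7475
H(X|Y) = 0.2833, H(Y|X) = 0.4491

Verification:
H(X) - H(X|Y) = 0.2983 - 0.2833 = 0.0151
H(Y) - H(Y|X) = 0.4642 - 0.4491 = 0.0151
H(X) + H(Y) - H(X,Y) = 0.2983 + 0.4642 - 0.7475 = 0.0151

All forms give I(X;Y) = 0.0151 dits. ✓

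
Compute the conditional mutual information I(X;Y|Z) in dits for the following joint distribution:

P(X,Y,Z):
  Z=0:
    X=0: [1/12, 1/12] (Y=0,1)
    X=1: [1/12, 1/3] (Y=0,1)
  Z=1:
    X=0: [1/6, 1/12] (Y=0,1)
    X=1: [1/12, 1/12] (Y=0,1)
0.0133 dits

Conditional mutual information: I(X;Y|Z) = H(X|Z) + H(Y|Z) - H(X,Y|Z)

H(Z) = 0.2950
H(X,Z) = 0.5683 → H(X|Z) = 0.2734
H(Y,Z) = 0.5683 → H(Y|Z) = 0.2734
H(X,Y,Z) = 0.8283 → H(X,Y|Z) = 0.5334

I(X;Y|Z) = 0.2734 + 0.2734 - 0.5334 = 0.0133 dits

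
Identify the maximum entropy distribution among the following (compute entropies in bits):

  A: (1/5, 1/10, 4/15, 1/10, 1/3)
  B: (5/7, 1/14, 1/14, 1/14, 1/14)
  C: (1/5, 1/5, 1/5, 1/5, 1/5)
C

For a discrete distribution over n outcomes, entropy is maximized by the uniform distribution.

Computing entropies:
H(A) = 2.1656 bits
H(B) = 1.4345 bits
H(C) = 2.3219 bits

The uniform distribution (where all probabilities equal 1/5) achieves the maximum entropy of log_2(5) = 2.3219 bits.

Distribution C has the highest entropy.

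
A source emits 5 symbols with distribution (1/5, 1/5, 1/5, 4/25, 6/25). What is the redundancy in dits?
0.0035 dits

Redundancy measures how far a source is from maximum entropy:
R = H_max - H(X)

Maximum entropy for 5 symbols: H_max = log_10(5) = 0.6990 dits
Actual entropy: H(X) = 0.6955 dits
Redundancy: R = 0.6990 - 0.6955 = 0.0035 dits

This redundancy represents potential for compression: the source could be compressed by 0.0035 dits per symbol.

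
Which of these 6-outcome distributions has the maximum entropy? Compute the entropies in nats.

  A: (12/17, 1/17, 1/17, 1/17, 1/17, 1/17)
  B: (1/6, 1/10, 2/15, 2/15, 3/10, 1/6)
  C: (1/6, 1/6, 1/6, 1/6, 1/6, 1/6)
C

For a discrete distribution over n outcomes, entropy is maximized by the uniform distribution.

Computing entropies:
H(A) = 1.0792 nats
H(B) = 1.7260 nats
H(C) = 1.7918 nats

The uniform distribution (where all probabilities equal 1/6) achieves the maximum entropy of log_e(6) = 1.7918 nats.

Distribution C has the highest entropy.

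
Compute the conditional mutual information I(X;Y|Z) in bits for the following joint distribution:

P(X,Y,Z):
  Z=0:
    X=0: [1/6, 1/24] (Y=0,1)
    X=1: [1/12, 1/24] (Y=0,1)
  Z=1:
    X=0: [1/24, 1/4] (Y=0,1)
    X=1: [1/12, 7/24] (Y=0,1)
0.0102 bits

Conditional mutual information: I(X;Y|Z) = H(X|Z) + H(Y|Z) - H(X,Y|Z)

H(Z) = 0.9183
H(X,Z) = 1.8956 → H(X|Z) = 0.9773
H(Y,Z) = 1.6529 → H(Y|Z) = 0.7346
H(X,Y,Z) = 2.6199 → H(X,Y|Z) = 1.7016

I(X;Y|Z) = 0.9773 + 0.7346 - 1.7016 = 0.0102 bits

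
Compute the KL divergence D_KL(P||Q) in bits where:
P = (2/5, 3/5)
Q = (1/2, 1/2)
0.0290 bits

KL divergence: D_KL(P||Q) = Σ p(x) log(p(x)/q(x))

Computing term by term:
  x=0: 2/5 × log_2[(2/5)/(1/2)] = 2/5 × -0.3219 = -0.1288
  x=1: 3/5 × log_2[(3/5)/(1/2)] = 3/5 × 0.2630 = 0.1578

D_KL(P||Q) = 0.0290 bits

Note: KL divergence is always non-negative and equals 0 iff P = Q.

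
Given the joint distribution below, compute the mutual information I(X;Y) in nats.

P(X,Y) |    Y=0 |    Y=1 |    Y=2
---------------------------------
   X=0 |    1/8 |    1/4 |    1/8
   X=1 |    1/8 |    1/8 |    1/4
0.0425 nats

Mutual information: I(X;Y) = H(X) + H(Y) - H(X,Y)

Marginals:
P(X) = (1/2, 1/2), H(X) = 0.6931 nats
P(Y) = (1/4, 3/8, 3/8), H(Y) = 1.0822 nats

Joint entropy: H(X,Y) = 1.7329 nats

I(X;Y) = 0.6931 + 1.0822 - 1.7329 = 0.0425 nats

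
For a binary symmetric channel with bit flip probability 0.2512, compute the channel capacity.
0.1868 bits

For a binary symmetric channel (BSC) with error probability p:
Capacity C = 1 - H(p) bits per symbol

where H(p) = -p log₂(p) - (1-p) log₂(1-p) is the binary entropy function.

H(0.2512) = 0.8132 bits
C = 1 - 0.8132 = 0.1868 bits per symbol

This means we can reliably transmit up to 0.1868 bits of information per channel use.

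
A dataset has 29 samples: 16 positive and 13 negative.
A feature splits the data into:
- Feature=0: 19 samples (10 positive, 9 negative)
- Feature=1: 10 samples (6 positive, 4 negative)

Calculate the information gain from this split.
0.0036 bits

Information Gain = H(Y) - H(Y|Feature)

Before split:
P(positive) = 16/29 = 0.5517
H(Y) = 0.9923 bits

After split:
Feature=0: H = 0.9980 bits (weight = 19/29)
Feature=1: H = 0.9710 bits (weight = 10/29)
H(Y|Feature) = (19/29)×0.9980 + (10/29)×0.9710 = 0.9887 bits

Information Gain = 0.9923 - 0.9887 = 0.0036 bits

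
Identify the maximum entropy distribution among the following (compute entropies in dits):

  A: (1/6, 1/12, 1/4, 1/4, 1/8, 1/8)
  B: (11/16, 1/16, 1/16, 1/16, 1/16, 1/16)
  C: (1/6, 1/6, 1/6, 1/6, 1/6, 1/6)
C

For a discrete distribution over n outcomes, entropy is maximized by the uniform distribution.

Computing entropies:
H(A) = 0.7464 dits
H(B) = 0.4882 dits
H(C) = 0.7782 dits

The uniform distribution (where all probabilities equal 1/6) achieves the maximum entropy of log_10(6) = 0.7782 dits.

Distribution C has the highest entropy.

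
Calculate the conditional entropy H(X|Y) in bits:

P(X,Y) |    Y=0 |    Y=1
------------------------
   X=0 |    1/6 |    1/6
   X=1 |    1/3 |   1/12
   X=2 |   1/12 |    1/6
1.4384 bits

Using the chain rule: H(X|Y) = H(X,Y) - H(Y)

First, compute H(X,Y) = 2.4183 bits

Marginal P(Y) = (7/12, 5/12)
H(Y) = 0.9799 bits

H(X|Y) = H(X,Y) - H(Y) = 2.4183 - 0.9799 = 1.4384 bits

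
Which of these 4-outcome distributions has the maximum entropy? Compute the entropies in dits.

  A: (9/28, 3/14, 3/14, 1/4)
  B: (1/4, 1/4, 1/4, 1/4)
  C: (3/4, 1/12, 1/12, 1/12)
B

For a discrete distribution over n outcomes, entropy is maximized by the uniform distribution.

Computing entropies:
H(A) = 0.5957 dits
H(B) = 0.6021 dits
H(C) = 0.3635 dits

The uniform distribution (where all probabilities equal 1/4) achieves the maximum entropy of log_10(4) = 0.6021 dits.

Distribution B has the highest entropy.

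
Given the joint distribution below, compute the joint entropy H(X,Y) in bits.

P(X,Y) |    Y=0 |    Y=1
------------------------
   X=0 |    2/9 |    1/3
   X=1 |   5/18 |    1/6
1.9547 bits

Joint entropy is H(X,Y) = -Σ_{x,y} p(x,y) log p(x,y).

Summing over all non-zero entries:
H(X,Y) = -[2/9·log_2(2/9) + 1/3·log_2(1/3) + 5/18·log_2(5/18) + 1/6·log_2(1/6)]
H(X,Y) = 1.9547 bits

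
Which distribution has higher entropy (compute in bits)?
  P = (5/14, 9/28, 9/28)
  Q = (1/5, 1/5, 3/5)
P

Computing entropies in bits:
H(P) = 1.5831
H(Q) = 1.3710

Distribution P has higher entropy.

Intuition: The distribution closer to uniform (more spread out) has higher entropy.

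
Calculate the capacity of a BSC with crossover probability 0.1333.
0.4336 bits

For a binary symmetric channel (BSC) with error probability p:
Capacity C = 1 - H(p) bits per symbol

where H(p) = -p log₂(p) - (1-p) log₂(1-p) is the binary entropy function.

H(0.1333) = 0.5664 bits
C = 1 - 0.5664 = 0.4336 bits per symbol

This means we can reliably transmit up to 0.4336 bits of information per channel use.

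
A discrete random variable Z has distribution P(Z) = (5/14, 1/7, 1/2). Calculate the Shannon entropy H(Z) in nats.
0.9923 nats

Shannon entropy is H(X) = -Σ p(x) log p(x).

For P = (5/14, 1/7, 1/2):
H = -5/14 × log_e(5/14) -1/7 × log_e(1/7) -1/2 × log_e(1/2)
H = 0.9923 nats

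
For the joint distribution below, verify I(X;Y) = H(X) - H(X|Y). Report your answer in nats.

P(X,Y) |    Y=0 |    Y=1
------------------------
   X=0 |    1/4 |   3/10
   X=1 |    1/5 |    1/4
I(X;Y) = 0.0001 nats

Mutual information has multiple equivalent forms:
- I(X;Y) = H(X) - H(X|Y)
- I(X;Y) = H(Y) - H(Y|X)
- I(X;Y) = H(X) + H(Y) - H(X,Y)

Computing all quantities:
H(X) = 0.6881, H(Y) = 0.6881, H(X,Y) = 1.3762
H(X|Y) = 0.6881, H(Y|X) = 0.6881

Verification:
H(X) - H(X|Y) = 0.6881 - 0.6881 = 0.0001
H(Y) - H(Y|X) = 0.6881 - 0.6881 = 0.0001
H(X) + H(Y) - H(X,Y) = 0.6881 + 0.6881 - 1.3762 = 0.0001

All forms give I(X;Y) = 0.0001 nats. ✓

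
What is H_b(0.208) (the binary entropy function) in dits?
0.2221 dits

The binary entropy function is:
H(p) = -p log(p) - (1-p) log(1-p)

H(0.208) = -0.208 × log_10(0.208) - 0.792 × log_10(0.792)
H(0.208) = 0.2221 dits

Note: Binary entropy is maximized at p=0.5 (H=1 bit) and minimized at p=0 or p=1 (H=0).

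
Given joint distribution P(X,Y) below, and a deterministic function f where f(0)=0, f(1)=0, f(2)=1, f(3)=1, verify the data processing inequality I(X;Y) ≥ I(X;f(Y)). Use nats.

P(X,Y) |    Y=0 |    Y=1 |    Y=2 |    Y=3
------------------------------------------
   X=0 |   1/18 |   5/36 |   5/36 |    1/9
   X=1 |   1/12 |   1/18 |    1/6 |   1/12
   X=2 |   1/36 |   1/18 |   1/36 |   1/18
I(X;Y) = 0.0376, I(X;f(Y)) = 0.0056, inequality holds: 0.0376 ≥ 0.0056

Data Processing Inequality: For any Markov chain X → Y → Z, we have I(X;Y) ≥ I(X;Z).

Here Z = f(Y) is a deterministic function of Y, forming X → Y → Z.

Original I(X;Y) = 0.0376 nats

After applying f:
P(X,Z) where Z=f(Y):
- P(X,Z=0) = P(X,Y=0) + P(X,Y=1)
- P(X,Z=1) = P(X,Y=2) + P(X,Y=3)

I(X;Z) = I(X;f(Y)) = 0.0056 nats

Verification: 0.0376 ≥ 0.0056 ✓

Information cannot be created by processing; the function f can only lose information about X.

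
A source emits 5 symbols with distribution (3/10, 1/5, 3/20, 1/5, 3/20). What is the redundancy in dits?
0.0153 dits

Redundancy measures how far a source is from maximum entropy:
R = H_max - H(X)

Maximum entropy for 5 symbols: H_max = log_10(5) = 0.6990 dits
Actual entropy: H(X) = 0.6836 dits
Redundancy: R = 0.6990 - 0.6836 = 0.0153 dits

This redundancy represents potential for compression: the source could be compressed by 0.0153 dits per symbol.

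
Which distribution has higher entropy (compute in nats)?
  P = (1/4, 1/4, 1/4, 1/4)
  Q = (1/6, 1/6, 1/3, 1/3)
P

Computing entropies in nats:
H(P) = 1.3863
H(Q) = 1.3297

Distribution P has higher entropy.

Intuition: The distribution closer to uniform (more spread out) has higher entropy.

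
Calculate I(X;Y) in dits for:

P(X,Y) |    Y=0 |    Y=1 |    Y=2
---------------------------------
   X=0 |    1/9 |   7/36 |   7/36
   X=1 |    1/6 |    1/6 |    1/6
0.0034 dits

Mutual information: I(X;Y) = H(X) + H(Y) - H(X,Y)

Marginals:
P(X) = (1/2, 1/2), H(X) = 0.3010 dits
P(Y) = (5/18, 13/36, 13/36), H(Y) = 0.4740 dits

Joint entropy: H(X,Y) = 0.7717 dits

I(X;Y) = 0.3010 + 0.4740 - 0.7717 = 0.0034 dits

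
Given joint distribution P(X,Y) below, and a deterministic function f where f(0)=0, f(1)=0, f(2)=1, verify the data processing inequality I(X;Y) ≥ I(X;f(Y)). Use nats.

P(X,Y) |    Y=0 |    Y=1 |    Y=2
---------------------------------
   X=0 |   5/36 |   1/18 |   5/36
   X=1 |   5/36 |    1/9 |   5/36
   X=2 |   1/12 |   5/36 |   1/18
I(X;Y) = 0.0424, I(X;f(Y)) = 0.0177, inequality holds: 0.0424 ≥ 0.0177

Data Processing Inequality: For any Markov chain X → Y → Z, we have I(X;Y) ≥ I(X;Z).

Here Z = f(Y) is a deterministic function of Y, forming X → Y → Z.

Original I(X;Y) = 0.0424 nats

After applying f:
P(X,Z) where Z=f(Y):
- P(X,Z=0) = P(X,Y=0) + P(X,Y=1)
- P(X,Z=1) = P(X,Y=2)

I(X;Z) = I(X;f(Y)) = 0.0177 nats

Verification: 0.0424 ≥ 0.0177 ✓

Information cannot be created by processing; the function f can only lose information about X.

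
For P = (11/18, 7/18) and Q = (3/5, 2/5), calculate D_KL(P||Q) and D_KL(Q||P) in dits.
D_KL(P||Q) = 0.0001, D_KL(Q||P) = 0.0001

KL divergence is not symmetric: D_KL(P||Q) ≠ D_KL(Q||P) in general.

D_KL(P||Q) = 0.0001 dits
D_KL(Q||P) = 0.0001 dits

In this case they happen to be equal (to 4 decimal places).

This asymmetry is why KL divergence is not a true distance metric.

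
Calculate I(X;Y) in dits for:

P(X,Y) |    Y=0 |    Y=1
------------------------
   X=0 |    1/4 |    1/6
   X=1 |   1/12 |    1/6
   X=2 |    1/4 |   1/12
0.0227 dits

Mutual information: I(X;Y) = H(X) + H(Y) - H(X,Y)

Marginals:
P(X) = (5/12, 1/4, 1/3), H(X) = 0.4680 dits
P(Y) = (7/12, 5/12), H(Y) = 0.2950 dits

Joint entropy: H(X,Y) = 0.7403 dits

I(X;Y) = 0.4680 + 0.2950 - 0.7403 = 0.0227 dits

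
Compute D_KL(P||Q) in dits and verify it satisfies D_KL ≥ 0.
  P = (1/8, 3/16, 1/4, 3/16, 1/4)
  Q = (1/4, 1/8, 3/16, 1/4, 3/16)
0.0344 dits

KL divergence satisfies the Gibbs inequality: D_KL(P||Q) ≥ 0 for all distributions P, Q.

D_KL(P||Q) = Σ p(x) log(p(x)/q(x))
Term by term:
  x=0: 1/8 × log_10[(1/8)/(1/4)] = -0.0376
  x=1: 3/16 × log_10[(3/16)/(1/8)] = 0.0330
  x=2: 1/4 × log_10[(1/4)/(3/16)] = 0.0312
  x=3: 3/16 × log_10[(3/16)/(1/4)] = -0.0234
  x=4: 1/4 × log_10[(1/4)/(3/16)] = 0.0312
D_KL(P||Q) = 0.0344 dits

D_KL(P||Q) = 0.0344 ≥ 0 ✓

This non-negativity is a fundamental property: relative entropy cannot be negative because it measures how different Q is from P.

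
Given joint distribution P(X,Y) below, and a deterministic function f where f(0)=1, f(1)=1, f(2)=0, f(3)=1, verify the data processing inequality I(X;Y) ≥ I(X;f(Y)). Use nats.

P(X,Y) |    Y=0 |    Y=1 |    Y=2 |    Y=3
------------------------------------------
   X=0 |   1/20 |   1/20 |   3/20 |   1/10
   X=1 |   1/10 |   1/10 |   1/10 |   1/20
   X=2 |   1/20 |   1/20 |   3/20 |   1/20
I(X;Y) = 0.0394, I(X;f(Y)) = 0.0167, inequality holds: 0.0394 ≥ 0.0167

Data Processing Inequality: For any Markov chain X → Y → Z, we have I(X;Y) ≥ I(X;Z).

Here Z = f(Y) is a deterministic function of Y, forming X → Y → Z.

Original I(X;Y) = 0.0394 nats

After applying f:
P(X,Z) where Z=f(Y):
- P(X,Z=0) = P(X,Y=2)
- P(X,Z=1) = P(X,Y=0) + P(X,Y=1) + P(X,Y=3)

I(X;Z) = I(X;f(Y)) = 0.0167 nats

Verification: 0.0394 ≥ 0.0167 ✓

Information cannot be created by processing; the function f can only lose information about X.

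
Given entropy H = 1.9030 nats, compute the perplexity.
6.7060

Perplexity is e^H (or exp(H) for natural log).

H = 1.9030 nats
Perplexity = e^1.9030 = 6.7060

Interpretation: The model's uncertainty is equivalent to choosing uniformly among 6.7 options.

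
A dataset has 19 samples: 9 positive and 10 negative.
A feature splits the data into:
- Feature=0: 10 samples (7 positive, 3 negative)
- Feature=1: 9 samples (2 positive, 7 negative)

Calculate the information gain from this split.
0.1722 bits

Information Gain = H(Y) - H(Y|Feature)

Before split:
P(positive) = 9/19 = 0.4737
H(Y) = 0.9980 bits

After split:
Feature=0: H = 0.8813 bits (weight = 10/19)
Feature=1: H = 0.7642 bits (weight = 9/19)
H(Y|Feature) = (10/19)×0.8813 + (9/19)×0.7642 = 0.8258 bits

Information Gain = 0.9980 - 0.8258 = 0.1722 bits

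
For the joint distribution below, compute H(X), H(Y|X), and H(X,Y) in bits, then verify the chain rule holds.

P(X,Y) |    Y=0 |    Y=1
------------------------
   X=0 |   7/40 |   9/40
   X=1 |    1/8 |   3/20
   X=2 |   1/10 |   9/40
H(X,Y) = 2.5262, H(X) = 1.5679, H(Y|X) = 0.9582 (all in bits)

Chain rule: H(X,Y) = H(X) + H(Y|X)

Left side — joint entropy directly:
H(X,Y) = -Σ p(x,y) log p(x,y) = 2.5262 bits

Right side — compute H(Y|X) from the conditional distributions:
P(X) = (2/5, 11/40, 13/40), so H(X) = 1.5679 bits
H(Y|X) = Σ_x P(X=x) · H(Y|X=x):
  P(Y|X=0) = (7/16, 9/16), H(Y|X=0) = 0.9887, weight P(X=0) = 2/5
  P(Y|X=1) = (5/11, 6/11), H(Y|X=1) = 0.9940, weight P(X=1) = 11/40
  P(Y|X=2) = (4/13, 9/13), H(Y|X=2) = 0.8905, weight P(X=2) = 13/40
H(Y|X) = 0.9582 bits

H(X) + H(Y|X) = 1.5679 + 0.9582 = 2.5262 bits

Both sides equal 2.5262 bits. ✓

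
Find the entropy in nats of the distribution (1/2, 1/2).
0.6931 nats

Shannon entropy is H(X) = -Σ p(x) log p(x).

For P = (1/2, 1/2):
H = -1/2 × log_e(1/2) -1/2 × log_e(1/2)
H = 0.6931 nats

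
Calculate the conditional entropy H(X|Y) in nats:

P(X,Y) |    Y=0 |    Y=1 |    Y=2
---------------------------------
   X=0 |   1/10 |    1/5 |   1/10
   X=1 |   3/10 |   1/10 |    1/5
0.6068 nats

Using the chain rule: H(X|Y) = H(X,Y) - H(Y)

First, compute H(X,Y) = 1.6957 nats

Marginal P(Y) = (2/5, 3/10, 3/10)
H(Y) = 1.0889 nats

H(X|Y) = H(X,Y) - H(Y) = 1.6957 - 1.0889 = 0.6068 nats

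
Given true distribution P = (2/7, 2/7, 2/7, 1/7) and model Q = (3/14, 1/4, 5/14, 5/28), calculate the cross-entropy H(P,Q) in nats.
1.3765 nats

Cross-entropy: H(P,Q) = -Σ p(x) log q(x)

Alternatively: H(P,Q) = H(P) + D_KL(P||Q)
H(P) = 1.3518 nats
D_KL(P||Q) = 0.0247 nats

H(P,Q) = 1.3518 + 0.0247 = 1.3765 nats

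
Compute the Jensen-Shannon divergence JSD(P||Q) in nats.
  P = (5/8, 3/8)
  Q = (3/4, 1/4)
0.0091 nats

Jensen-Shannon divergence is:
JSD(P||Q) = 0.5 × D_KL(P||M) + 0.5 × D_KL(Q||M)
where M = 0.5 × (P + Q) is the mixture distribution.

M = 0.5 × (5/8, 3/8) + 0.5 × (3/4, 1/4) = (11/16, 5/16)

D_KL(P||M) = 0.0088 nats
D_KL(Q||M) = 0.0095 nats

JSD(P||Q) = 0.5 × 0.0088 + 0.5 × 0.0095 = 0.0091 nats

Unlike KL divergence, JSD is symmetric and bounded: 0 ≤ JSD ≤ log(2).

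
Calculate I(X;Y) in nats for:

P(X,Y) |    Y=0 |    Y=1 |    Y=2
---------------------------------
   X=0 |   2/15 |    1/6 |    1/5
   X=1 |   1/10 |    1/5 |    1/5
0.0039 nats

Mutual information: I(X;Y) = H(X) + H(Y) - H(X,Y)

Marginals:
P(X) = (1/2, 1/2), H(X) = 0.6931 nats
P(Y) = (7/30, 11/30, 2/5), H(Y) = 1.0740 nats

Joint entropy: H(X,Y) = 1.7632 nats

I(X;Y) = 0.6931 + 1.0740 - 1.7632 = 0.0039 nats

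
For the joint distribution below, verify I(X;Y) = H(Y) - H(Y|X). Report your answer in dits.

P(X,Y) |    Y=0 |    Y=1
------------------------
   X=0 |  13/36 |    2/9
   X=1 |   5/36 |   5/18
I(X;Y) = 0.0175 dits

Mutual information has multiple equivalent forms:
- I(X;Y) = H(X) - H(X|Y)
- I(X;Y) = H(Y) - H(Y|X)
- I(X;Y) = H(X) + H(Y) - H(X,Y)

Computing all quantities:
H(X) = 0.2950, H(Y) = 0.3010, H(X,Y) = 0.5785
H(X|Y) = 0.2775, H(Y|X) = 0.2835

Verification:
H(X) - H(X|Y) = 0.2950 - 0.2775 = 0.0175
H(Y) - H(Y|X) = 0.3010 - 0.2835 = 0.0175
H(X) + H(Y) - H(X,Y) = 0.2950 + 0.3010 - 0.5785 = 0.0175

All forms give I(X;Y) = 0.0175 dits. ✓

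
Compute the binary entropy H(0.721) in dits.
0.2571 dits

The binary entropy function is:
H(p) = -p log(p) - (1-p) log(1-p)

H(0.721) = -0.721 × log_10(0.721) - 0.279 × log_10(0.279)
H(0.721) = 0.2571 dits

Note: Binary entropy is maximized at p=0.5 (H=1 bit) and minimized at p=0 or p=1 (H=0).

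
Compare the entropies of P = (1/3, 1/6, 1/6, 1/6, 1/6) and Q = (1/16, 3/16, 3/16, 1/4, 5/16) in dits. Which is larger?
P

Computing entropies in dits:
H(P) = 0.6778
H(Q) = 0.6563

Distribution P has higher entropy.

Intuition: The distribution closer to uniform (more spread out) has higher entropy.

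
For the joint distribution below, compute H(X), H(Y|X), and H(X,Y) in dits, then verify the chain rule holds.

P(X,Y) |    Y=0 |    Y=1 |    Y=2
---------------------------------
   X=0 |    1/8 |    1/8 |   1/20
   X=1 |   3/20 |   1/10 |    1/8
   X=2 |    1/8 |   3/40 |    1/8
H(X,Y) = 0.9374, H(X) = 0.4752, H(Y|X) = 0.4622 (all in dits)

Chain rule: H(X,Y) = H(X) + H(Y|X)

Left side — joint entropy directly:
H(X,Y) = -Σ p(x,y) log p(x,y) = 0.9374 dits

Right side — compute H(Y|X) from the conditional distributions:
P(X) = (3/10, 3/8, 13/40), so H(X) = 0.4752 dits
H(Y|X) = Σ_x P(X=x) · H(Y|X=x):
  P(Y|X=0) = (5/12, 5/12, 1/6), H(Y|X=0) = 0.4465, weight P(X=0) = 3/10
  P(Y|X=1) = (2/5, 4/15, 1/3), H(Y|X=1) = 0.4713, weight P(X=1) = 3/8
  P(Y|X=2) = (5/13, 3/13, 5/13), H(Y|X=2) = 0.4662, weight P(X=2) = 13/40
H(Y|X) = 0.4622 dits

H(X) + H(Y|X) = 0.4752 + 0.4622 = 0.9374 dits

Both sides equal 0.9374 dits. ✓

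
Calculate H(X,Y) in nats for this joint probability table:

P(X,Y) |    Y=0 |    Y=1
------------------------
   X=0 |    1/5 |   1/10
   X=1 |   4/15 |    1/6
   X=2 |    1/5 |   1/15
1.7057 nats

Joint entropy is H(X,Y) = -Σ_{x,y} p(x,y) log p(x,y).

Summing over all non-zero entries:
H(X,Y) = -[1/5·log_e(1/5) + 1/10·log_e(1/10) + 4/15·log_e(4/15) + 1/6·log_e(1/6) + 1/5·log_e(1/5) + 1/15·log_e(1/15)]
H(X,Y) = 1.7057 nats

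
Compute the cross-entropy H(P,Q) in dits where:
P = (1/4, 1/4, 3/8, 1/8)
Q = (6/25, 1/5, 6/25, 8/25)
0.6240 dits

Cross-entropy: H(P,Q) = -Σ p(x) log q(x)

Alternatively: H(P,Q) = H(P) + D_KL(P||Q)
H(P) = 0.5737 dits
D_KL(P||Q) = 0.0503 dits

H(P,Q) = 0.5737 + 0.0503 = 0.6240 dits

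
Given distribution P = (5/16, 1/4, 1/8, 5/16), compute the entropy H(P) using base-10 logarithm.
0.5791 dits

Shannon entropy is H(X) = -Σ p(x) log p(x).

For P = (5/16, 1/4, 1/8, 5/16):
H = -5/16 × log_10(5/16) -1/4 × log_10(1/4) -1/8 × log_10(1/8) -5/16 × log_10(5/16)
H = 0.5791 dits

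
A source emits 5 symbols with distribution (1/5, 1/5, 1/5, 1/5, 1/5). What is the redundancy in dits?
0.0000 dits

Redundancy measures how far a source is from maximum entropy:
R = H_max - H(X)

Maximum entropy for 5 symbols: H_max = log_10(5) = 0.6990 dits
Actual entropy: H(X) = 0.6990 dits
Redundancy: R = 0.6990 - 0.6990 = 0.0000 dits

This redundancy represents potential for compression: the source could be compressed by 0.0000 dits per symbol.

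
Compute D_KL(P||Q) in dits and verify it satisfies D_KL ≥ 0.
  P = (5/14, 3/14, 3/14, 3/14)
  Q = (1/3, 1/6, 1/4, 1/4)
0.0054 dits

KL divergence satisfies the Gibbs inequality: D_KL(P||Q) ≥ 0 for all distributions P, Q.

D_KL(P||Q) = Σ p(x) log(p(x)/q(x))
Term by term:
  x=0: 5/14 × log_10[(5/14)/(1/3)] = 0.0107
  x=1: 3/14 × log_10[(3/14)/(1/6)] = 0.0234
  x=2: 3/14 × log_10[(3/14)/(1/4)] = -0.0143
  x=3: 3/14 × log_10[(3/14)/(1/4)] = -0.0143
D_KL(P||Q) = 0.0054 dits

D_KL(P||Q) = 0.0054 ≥ 0 ✓

This non-negativity is a fundamental property: relative entropy cannot be negative because it measures how different Q is from P.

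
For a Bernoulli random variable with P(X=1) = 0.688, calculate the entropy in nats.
0.6207 nats

The binary entropy function is:
H(p) = -p log(p) - (1-p) log(1-p)

H(0.688) = -0.688 × log_e(0.688) - 0.312 × log_e(0.312)
H(0.688) = 0.6207 nats

Note: Binary entropy is maximized at p=0.5 (H=1 bit) and minimized at p=0 or p=1 (H=0).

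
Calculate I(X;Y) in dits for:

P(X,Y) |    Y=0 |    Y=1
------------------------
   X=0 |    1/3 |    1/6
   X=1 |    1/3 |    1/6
0.0000 dits

Mutual information: I(X;Y) = H(X) + H(Y) - H(X,Y)

Marginals:
P(X) = (1/2, 1/2), H(X) = 0.3010 dits
P(Y) = (2/3, 1/3), H(Y) = 0.2764 dits

Joint entropy: H(X,Y) = 0.5775 dits

I(X;Y) = 0.3010 + 0.2764 - 0.5775 = 0.0000 dits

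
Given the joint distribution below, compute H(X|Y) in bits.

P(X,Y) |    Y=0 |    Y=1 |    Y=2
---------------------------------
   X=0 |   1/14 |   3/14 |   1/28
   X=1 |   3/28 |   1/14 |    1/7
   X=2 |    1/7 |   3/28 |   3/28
1.4575 bits

Using the chain rule: H(X|Y) = H(X,Y) - H(Y)

First, compute H(X,Y) = 3.0297 bits

Marginal P(Y) = (9/28, 11/28, 2/7)
H(Y) = 1.5722 bits

H(X|Y) = H(X,Y) - H(Y) = 3.0297 - 1.5722 = 1.4575 bits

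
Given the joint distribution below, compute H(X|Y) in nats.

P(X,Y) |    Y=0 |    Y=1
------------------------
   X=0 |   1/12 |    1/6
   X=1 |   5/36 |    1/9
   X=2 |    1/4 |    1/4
1.0256 nats

Using the chain rule: H(X|Y) = H(X,Y) - H(Y)

First, compute H(X,Y) = 1.7172 nats

Marginal P(Y) = (17/36, 19/36)
H(Y) = 0.6916 nats

H(X|Y) = H(X,Y) - H(Y) = 1.7172 - 0.6916 = 1.0256 nats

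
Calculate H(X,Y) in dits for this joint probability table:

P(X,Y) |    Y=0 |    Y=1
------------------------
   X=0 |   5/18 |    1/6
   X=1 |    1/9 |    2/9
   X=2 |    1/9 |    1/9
0.7475 dits

Joint entropy is H(X,Y) = -Σ_{x,y} p(x,y) log p(x,y).

Summing over all non-zero entries:
H(X,Y) = -[5/18·log_10(5/18) + 1/6·log_10(1/6) + 1/9·log_10(1/9) + 2/9·log_10(2/9) + 1/9·log_10(1/9) + 1/9·log_10(1/9)]
H(X,Y) = 0.7475 dits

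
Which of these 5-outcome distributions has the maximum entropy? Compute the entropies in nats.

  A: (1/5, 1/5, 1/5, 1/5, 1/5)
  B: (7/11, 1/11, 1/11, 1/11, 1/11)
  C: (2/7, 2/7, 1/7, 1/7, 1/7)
A

For a discrete distribution over n outcomes, entropy is maximized by the uniform distribution.

Computing entropies:
H(A) = 1.6094 nats
H(B) = 1.1596 nats
H(C) = 1.5498 nats

The uniform distribution (where all probabilities equal 1/5) achieves the maximum entropy of log_e(5) = 1.6094 nats.

Distribution A has the highest entropy.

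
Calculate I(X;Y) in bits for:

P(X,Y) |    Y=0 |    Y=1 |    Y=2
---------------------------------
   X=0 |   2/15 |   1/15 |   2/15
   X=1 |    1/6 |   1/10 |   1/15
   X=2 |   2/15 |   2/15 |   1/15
0.0426 bits

Mutual information: I(X;Y) = H(X) + H(Y) - H(X,Y)

Marginals:
P(X) = (1/3, 1/3, 1/3), H(X) = 1.5850 bits
P(Y) = (13/30, 3/10, 4/15), H(Y) = 1.5524 bits

Joint entropy: H(X,Y) = 3.0947 bits

I(X;Y) = 1.5850 + 1.5524 - 3.0947 = 0.0426 bits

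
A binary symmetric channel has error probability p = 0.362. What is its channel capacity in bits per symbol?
0.0557 bits

For a binary symmetric channel (BSC) with error probability p:
Capacity C = 1 - H(p) bits per symbol

where H(p) = -p log₂(p) - (1-p) log₂(1-p) is the binary entropy function.

H(0.362) = 0.9443 bits
C = 1 - 0.9443 = 0.0557 bits per symbol

This means we can reliably transmit up to 0.0557 bits of information per channel use.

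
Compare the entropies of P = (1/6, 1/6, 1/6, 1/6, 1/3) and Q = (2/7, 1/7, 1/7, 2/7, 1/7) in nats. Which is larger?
P

Computing entropies in nats:
H(P) = 1.5607
H(Q) = 1.5498

Distribution P has higher entropy.

Intuition: The distribution closer to uniform (more spread out) has higher entropy.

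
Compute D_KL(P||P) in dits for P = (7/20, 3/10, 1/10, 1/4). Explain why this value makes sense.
0.0000 dits

KL divergence satisfies the Gibbs inequality: D_KL(P||Q) ≥ 0 for all distributions P, Q.

D_KL(P||Q) = Σ p(x) log(p(x)/q(x))
Each term is p(x) × log_10(p(x)/p(x)) = p(x) × log_10(1) = 0, so the sum is 0.
D_KL(P||Q) = 0.0000 dits

When P = Q, the KL divergence is exactly 0, as there is no 'divergence' between identical distributions.

This non-negativity is a fundamental property: relative entropy cannot be negative because it measures how different Q is from P.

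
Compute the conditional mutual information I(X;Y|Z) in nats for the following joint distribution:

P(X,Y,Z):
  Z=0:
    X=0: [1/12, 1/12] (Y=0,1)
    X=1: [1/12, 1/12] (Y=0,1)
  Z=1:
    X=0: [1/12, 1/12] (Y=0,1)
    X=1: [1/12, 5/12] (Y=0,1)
0.0341 nats

Conditional mutual information: I(X;Y|Z) = H(X|Z) + H(Y|Z) - H(X,Y|Z)

H(Z) = 0.6365
H(X,Z) = 1.2425 → H(X|Z) = 0.6059
H(Y,Z) = 1.2425 → H(Y|Z) = 0.6059
H(X,Y,Z) = 1.8143 → H(X,Y|Z) = 1.1778

I(X;Y|Z) = 0.6059 + 0.6059 - 1.1778 = 0.0341 nats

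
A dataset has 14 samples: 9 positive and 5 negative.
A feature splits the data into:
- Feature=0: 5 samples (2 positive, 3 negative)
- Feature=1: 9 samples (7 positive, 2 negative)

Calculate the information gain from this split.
0.1022 bits

Information Gain = H(Y) - H(Y|Feature)

Before split:
P(positive) = 9/14 = 0.6429
H(Y) = 0.9403 bits

After split:
Feature=0: H = 0.9710 bits (weight = 5/14)
Feature=1: H = 0.7642 bits (weight = 9/14)
H(Y|Feature) = (5/14)×0.9710 + (9/14)×0.7642 = 0.8380 bits

Information Gain = 0.9403 - 0.8380 = 0.1022 bits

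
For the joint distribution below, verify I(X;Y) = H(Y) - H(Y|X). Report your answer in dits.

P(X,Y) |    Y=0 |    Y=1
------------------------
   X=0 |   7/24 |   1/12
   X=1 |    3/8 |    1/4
I(X;Y) = 0.0075 dits

Mutual information has multiple equivalent forms:
- I(X;Y) = H(X) - H(X|Y)
- I(X;Y) = H(Y) - H(Y|X)
- I(X;Y) = H(X) + H(Y) - H(X,Y)

Computing all quantities:
H(X) = 0.2873, H(Y) = 0.2764, H(X,Y) = 0.5563
H(X|Y) = 0.2798, H(Y|X) = 0.2689

Verification:
H(X) - H(X|Y) = 0.2873 - 0.2798 = 0.0075
H(Y) - H(Y|X) = 0.2764 - 0.2689 = 0.0075
H(X) + H(Y) - H(X,Y) = 0.2873 + 0.2764 - 0.5563 = 0.0075

All forms give I(X;Y) = 0.0075 dits. ✓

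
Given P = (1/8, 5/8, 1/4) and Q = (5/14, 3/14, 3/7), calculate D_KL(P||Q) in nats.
0.4030 nats

KL divergence: D_KL(P||Q) = Σ p(x) log(p(x)/q(x))

Computing term by term:
  x=0: 1/8 × log_e[(1/8)/(5/14)] = 1/8 × -1.0498 = -0.1312
  x=1: 5/8 × log_e[(5/8)/(3/14)] = 5/8 × 1.0704 = 0.6690
  x=2: 1/4 × log_e[(1/4)/(3/7)] = 1/4 × -0.5390 = -0.1347

D_KL(P||Q) = 0.4030 nats

Note: KL divergence is always non-negative and equals 0 iff P = Q.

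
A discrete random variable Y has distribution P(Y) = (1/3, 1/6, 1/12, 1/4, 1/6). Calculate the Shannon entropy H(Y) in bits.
2.1887 bits

Shannon entropy is H(X) = -Σ p(x) log p(x).

For P = (1/3, 1/6, 1/12, 1/4, 1/6):
H = -1/3 × log_2(1/3) -1/6 × log_2(1/6) -1/12 × log_2(1/12) -1/4 × log_2(1/4) -1/6 × log_2(1/6)
H = 2.1887 bits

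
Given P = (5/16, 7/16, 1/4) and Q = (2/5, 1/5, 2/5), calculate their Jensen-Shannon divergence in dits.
0.0148 dits

Jensen-Shannon divergence is:
JSD(P||Q) = 0.5 × D_KL(P||M) + 0.5 × D_KL(Q||M)
where M = 0.5 × (P + Q) is the mixture distribution.

M = 0.5 × (5/16, 7/16, 1/4) + 0.5 × (2/5, 1/5, 2/5) = (0.35625, 0.31875, 13/40)

D_KL(P||M) = 0.0139 dits
D_KL(Q||M) = 0.0157 dits

JSD(P||Q) = 0.5 × 0.0139 + 0.5 × 0.0157 = 0.0148 dits

Unlike KL divergence, JSD is symmetric and bounded: 0 ≤ JSD ≤ log(2).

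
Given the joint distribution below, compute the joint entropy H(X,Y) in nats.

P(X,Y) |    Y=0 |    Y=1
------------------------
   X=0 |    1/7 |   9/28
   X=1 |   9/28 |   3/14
1.3377 nats

Joint entropy is H(X,Y) = -Σ_{x,y} p(x,y) log p(x,y).

Summing over all non-zero entries:
H(X,Y) = -[1/7·log_e(1/7) + 9/28·log_e(9/28) + 9/28·log_e(9/28) + 3/14·log_e(3/14)]
H(X,Y) = 1.3377 nats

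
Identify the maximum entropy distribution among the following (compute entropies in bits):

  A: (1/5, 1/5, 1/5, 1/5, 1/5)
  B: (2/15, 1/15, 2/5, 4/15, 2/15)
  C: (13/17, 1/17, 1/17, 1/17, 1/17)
A

For a discrete distribution over n outcomes, entropy is maximized by the uniform distribution.

Computing entropies:
H(A) = 2.3219 bits
H(B) = 2.0729 bits
H(C) = 1.2577 bits

The uniform distribution (where all probabilities equal 1/5) achieves the maximum entropy of log_2(5) = 2.3219 bits.

Distribution A has the highest entropy.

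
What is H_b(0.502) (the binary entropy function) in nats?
0.6931 nats

The binary entropy function is:
H(p) = -p log(p) - (1-p) log(1-p)

H(0.502) = -0.502 × log_e(0.502) - 0.498 × log_e(0.498)
H(0.502) = 0.6931 nats

Note: Binary entropy is maximized at p=0.5 (H=1 bit) and minimized at p=0 or p=1 (H=0).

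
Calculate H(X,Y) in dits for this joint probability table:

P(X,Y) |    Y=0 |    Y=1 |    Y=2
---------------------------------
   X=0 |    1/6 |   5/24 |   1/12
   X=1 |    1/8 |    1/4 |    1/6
0.7546 dits

Joint entropy is H(X,Y) = -Σ_{x,y} p(x,y) log p(x,y).

Summing over all non-zero entries:
H(X,Y) = -[1/6·log_10(1/6) + 5/24·log_10(5/24) + 1/12·log_10(1/12) + 1/8·log_10(1/8) + 1/4·log_10(1/4) + 1/6·log_10(1/6)]
H(X,Y) = 0.7546 dits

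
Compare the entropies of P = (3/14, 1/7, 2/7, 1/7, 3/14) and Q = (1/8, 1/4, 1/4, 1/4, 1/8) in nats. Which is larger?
P

Computing entropies in nats:
H(P) = 1.5741
H(Q) = 1.5596

Distribution P has higher entropy.

Intuition: The distribution closer to uniform (more spread out) has higher entropy.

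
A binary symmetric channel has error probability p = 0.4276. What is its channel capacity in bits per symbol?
0.0152 bits

For a binary symmetric channel (BSC) with error probability p:
Capacity C = 1 - H(p) bits per symbol

where H(p) = -p log₂(p) - (1-p) log₂(1-p) is the binary entropy function.

H(0.4276) = 0.9848 bits
C = 1 - 0.9848 = 0.0152 bits per symbol

This means we can reliably transmit up to 0.0152 bits of information per channel use.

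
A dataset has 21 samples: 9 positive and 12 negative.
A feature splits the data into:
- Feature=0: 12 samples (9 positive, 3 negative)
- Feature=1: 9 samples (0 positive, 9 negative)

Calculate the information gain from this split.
0.5216 bits

Information Gain = H(Y) - H(Y|Feature)

Before split:
P(positive) = 9/21 = 0.4286
H(Y) = 0.9852 bits

After split:
Feature=0: H = 0.8113 bits (weight = 12/21)
Feature=1: H = 0.0000 bits (weight = 9/21)
H(Y|Feature) = (12/21)×0.8113 + (9/21)×0.0000 = 0.4636 bits

Information Gain = 0.9852 - 0.4636 = 0.5216 bits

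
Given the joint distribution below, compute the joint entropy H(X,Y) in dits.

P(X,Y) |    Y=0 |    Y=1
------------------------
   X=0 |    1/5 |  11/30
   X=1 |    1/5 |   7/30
0.5868 dits

Joint entropy is H(X,Y) = -Σ_{x,y} p(x,y) log p(x,y).

Summing over all non-zero entries:
H(X,Y) = -[1/5·log_10(1/5) + 11/30·log_10(11/30) + 1/5·log_10(1/5) + 7/30·log_10(7/30)]
H(X,Y) = 0.5868 dits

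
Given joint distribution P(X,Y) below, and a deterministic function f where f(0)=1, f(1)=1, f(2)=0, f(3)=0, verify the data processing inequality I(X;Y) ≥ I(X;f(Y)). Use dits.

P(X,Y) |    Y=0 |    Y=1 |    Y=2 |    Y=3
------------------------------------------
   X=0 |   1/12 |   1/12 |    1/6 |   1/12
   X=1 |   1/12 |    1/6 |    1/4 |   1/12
I(X;Y) = 0.0037, I(X;f(Y)) = 0.0002, inequality holds: 0.0037 ≥ 0.0002

Data Processing Inequality: For any Markov chain X → Y → Z, we have I(X;Y) ≥ I(X;Z).

Here Z = f(Y) is a deterministic function of Y, forming X → Y → Z.

Original I(X;Y) = 0.0037 dits

After applying f:
P(X,Z) where Z=f(Y):
- P(X,Z=0) = P(X,Y=2) + P(X,Y=3)
- P(X,Z=1) = P(X,Y=0) + P(X,Y=1)

I(X;Z) = I(X;f(Y)) = 0.0002 dits

Verification: 0.0037 ≥ 0.0002 ✓

Information cannot be created by processing; the function f can only lose information about X.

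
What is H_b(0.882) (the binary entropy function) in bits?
0.5236 bits

The binary entropy function is:
H(p) = -p log(p) - (1-p) log(1-p)

H(0.882) = -0.882 × log_2(0.882) - 0.118 × log_2(0.118)
H(0.882) = 0.5236 bits

Note: Binary entropy is maximized at p=0.5 (H=1 bit) and minimized at p=0 or p=1 (H=0).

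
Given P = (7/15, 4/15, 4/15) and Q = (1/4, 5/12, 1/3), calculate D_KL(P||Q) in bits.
0.1627 bits

KL divergence: D_KL(P||Q) = Σ p(x) log(p(x)/q(x))

Computing term by term:
  x=0: 7/15 × log_2[(7/15)/(1/4)] = 7/15 × 0.9005 = 0.4202
  x=1: 4/15 × log_2[(4/15)/(5/12)] = 4/15 × -0.6439 = -0.1717
  x=2: 4/15 × log_2[(4/15)/(1/3)] = 4/15 × -0.3219 = -0.0858

D_KL(P||Q) = 0.1627 bits

Note: KL divergence is always non-negative and equals 0 iff P = Q.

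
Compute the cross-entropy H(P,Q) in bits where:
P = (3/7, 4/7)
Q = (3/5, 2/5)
1.0712 bits

Cross-entropy: H(P,Q) = -Σ p(x) log q(x)

Alternatively: H(P,Q) = H(P) + D_KL(P||Q)
H(P) = 0.9852 bits
D_KL(P||Q) = 0.0860 bits

H(P,Q) = 0.9852 + 0.0860 = 1.0712 bits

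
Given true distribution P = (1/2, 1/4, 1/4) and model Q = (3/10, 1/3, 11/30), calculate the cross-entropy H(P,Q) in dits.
0.4897 dits

Cross-entropy: H(P,Q) = -Σ p(x) log q(x)

Alternatively: H(P,Q) = H(P) + D_KL(P||Q)
H(P) = 0.4515 dits
D_KL(P||Q) = 0.0381 dits

H(P,Q) = 0.4515 + 0.0381 = 0.4897 dits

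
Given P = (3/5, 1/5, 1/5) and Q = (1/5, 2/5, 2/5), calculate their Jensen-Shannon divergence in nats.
0.0863 nats

Jensen-Shannon divergence is:
JSD(P||Q) = 0.5 × D_KL(P||M) + 0.5 × D_KL(Q||M)
where M = 0.5 × (P + Q) is the mixture distribution.

M = 0.5 × (3/5, 1/5, 1/5) + 0.5 × (1/5, 2/5, 2/5) = (2/5, 3/10, 3/10)

D_KL(P||M) = 0.0811 nats
D_KL(Q||M) = 0.0915 nats

JSD(P||Q) = 0.5 × 0.0811 + 0.5 × 0.0915 = 0.0863 nats

Unlike KL divergence, JSD is symmetric and bounded: 0 ≤ JSD ≤ log(2).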